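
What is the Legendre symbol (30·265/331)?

1

By multiplicativity, (30·265/331) = (30/331)·(265/331).
First factor (30/331):
(30/331)
  = -(15/331)    [331 ≡ 3 mod 8 ⇒ (2/331) = -1]
  = (331/15)    [QR: both ≡ 3 mod 4, sign flips]
  = (1/15)    [331 ≡ 1 mod 15]
  = 1    [(1/15) = 1]
Second factor (265/331):
(265/331)
  = (331/265)    [QR: 265 ≡ 1 mod 4, sign kept]
  = (66/265)    [331 ≡ 66 mod 265]
  = (33/265)    [265 ≡ 1 mod 8 ⇒ (2/265) = +1]
  = (265/33)    [QR: 33 ≡ 1 mod 4, sign kept]
  = (1/33)    [265 ≡ 1 mod 33]
  = 1    [(1/33) = 1]
Product: (1)·(1) = 1.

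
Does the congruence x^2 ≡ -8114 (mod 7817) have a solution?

(-8114/7817)
  = (7520/7817)    [-8114 ≡ 7520 mod 7817]
  = (235/7817)    [7817 ≡ 1 mod 8 ⇒ (2/7817)^5 = +1]
  = (7817/235)    [QR: 7817 ≡ 1 mod 4, sign kept]
  = (62/235)    [7817 ≡ 62 mod 235]
  = -(31/235)    [235 ≡ 3 mod 8 ⇒ (2/235) = -1]
  = (235/31)    [QR: both ≡ 3 mod 4, sign flips]
  = (18/31)    [235 ≡ 18 mod 31]
  = (9/31)    [31 ≡ 7 mod 8 ⇒ (2/31) = +1]
  = (31/9)    [QR: 9 ≡ 1 mod 4, sign kept]
  = (4/9)    [31 ≡ 4 mod 9]
  = (1/9)    [9 ≡ 1 mod 8 ⇒ (2/9)^2 = +1]
  = 1    [(1/9) = 1]
(-8114/7817) = 1, and 7817 is prime, so -8114 is a quadratic residue mod 7817.

yes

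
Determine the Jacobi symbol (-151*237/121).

1

By multiplicativity, (-151·237/121) = (-151/121)·(237/121).
First factor (-151/121):
Reduce the numerator: -151 ≡ 91 (mod 121), so (-151/121) = (91/121).
121 ≡ 1 (mod 4), so quadratic reciprocity gives (91/121) = (121/91). Reduce: 121 ≡ 30 (mod 91). Now have (30/91).
Factor out 2: 30 = 2·15. Since 91 ≡ 3 (mod 8), (2/91) = -1. Now have -(15/91).
Both 15 ≡ 3 and 91 ≡ 3 (mod 4), so reciprocity gives (15/91) = -(91/15). Reduce: 91 ≡ 1 (mod 15). Now have (1/15).
(1/15) = 1. Collecting the sign factors: 1.
Second factor (237/121):
Reduce the numerator: 237 ≡ 116 (mod 121), so (237/121) = (116/121).
Factor out 2: 116 = 2^2·29. Since 121 ≡ 1 (mod 8), (2/121) = +1, and (2/121)^2 = +1. Now have (29/121).
29 ≡ 1 (mod 4), so quadratic reciprocity gives (29/121) = (121/29). Reduce: 121 ≡ 5 (mod 29). Now have (5/29).
5 ≡ 1 (mod 4), so quadratic reciprocity gives (5/29) = (29/5). Reduce: 29 ≡ 4 (mod 5). Now have (4/5).
Factor out 2: 4 = 2^2. Since 5 ≡ 5 (mod 8), (2/5) = -1, and (2/5)^2 = +1. Now have (1/5).
(1/5) = 1. Collecting the sign factors: 1.
Product: (1)·(1) = 1.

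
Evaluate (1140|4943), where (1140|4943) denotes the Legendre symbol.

Factor out 2: 1140 = 2^2·285. Since 4943 ≡ 7 (mod 8), (2|4943) = +1, and (2|4943)^2 = +1. Now have (285|4943).
285 ≡ 1 (mod 4), so quadratic reciprocity gives (285|4943) = (4943|285). Reduce: 4943 ≡ 98 (mod 285). Now have (98|285).
Factor out 2: 98 = 2·49. Since 285 ≡ 5 (mod 8), (2|285) = -1. Now have -(49|285).
49 ≡ 1 (mod 4), so quadratic reciprocity gives (49|285) = (285|49). Reduce: 285 ≡ 40 (mod 49). Now have -(40|49).
Factor out 2: 40 = 2^3·5. Since 49 ≡ 1 (mod 8), (2|49) = +1, and (2|49)^3 = +1. Now have -(5|49).
5 ≡ 1 (mod 4), so quadratic reciprocity gives (5|49) = (49|5). Reduce: 49 ≡ 4 (mod 5). Now have -(4|5).
Factor out 2: 4 = 2^2. Since 5 ≡ 5 (mod 8), (2|5) = -1, and (2|5)^2 = +1. Now have -(1|5).
(1|5) = 1. Collecting the sign factors: -1.

-1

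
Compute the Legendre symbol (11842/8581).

-1

Reduce the numerator: 11842 ≡ 3261 (mod 8581), so (11842/8581) = (3261/8581).
3261 ≡ 1 (mod 4), so quadratic reciprocity gives (3261/8581) = (8581/3261). Reduce: 8581 ≡ 2059 (mod 3261). Now have (2059/3261).
3261 ≡ 1 (mod 4), so quadratic reciprocity gives (2059/3261) = (3261/2059). Reduce: 3261 ≡ 1202 (mod 2059). Now have (1202/2059).
Factor out 2: 1202 = 2·601. Since 2059 ≡ 3 (mod 8), (2/2059) = -1. Now have -(601/2059).
601 ≡ 1 (mod 4), so quadratic reciprocity gives (601/2059) = (2059/601). Reduce: 2059 ≡ 256 (mod 601). Now have -(256/601).
Factor out 2: 256 = 2^8. Since 601 ≡ 1 (mod 8), (2/601) = +1, and (2/601)^8 = +1. Now have -(1/601).
(1/601) = 1. Collecting the sign factors: -1.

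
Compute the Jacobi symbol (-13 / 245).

Pull out -1: (-13 / 245) = (-1 / 245)·(13 / 245). Since 245 ≡ 1 (mod 4), (-1 / 245) = +1. Now have (13 / 245).
13 ≡ 1 (mod 4), so quadratic reciprocity gives (13 / 245) = (245 / 13). Reduce: 245 ≡ 11 (mod 13). Now have (11 / 13).
13 ≡ 1 (mod 4), so quadratic reciprocity gives (11 / 13) = (13 / 11). Reduce: 13 ≡ 2 (mod 11). Now have (2 / 11).
Factor out 2: 2 = 2. Since 11 ≡ 3 (mod 8), (2 / 11) = -1. Now have -(1 / 11).
(1 / 11) = 1. Collecting the sign factors: -1.

-1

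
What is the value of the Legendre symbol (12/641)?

-1

(12/641)
  = (3/641)    [641 ≡ 1 mod 8 ⇒ (2/641)^2 = +1]
  = (641/3)    [QR: 641 ≡ 1 mod 4, sign kept]
  = (2/3)    [641 ≡ 2 mod 3]
  = -(1/3)    [3 ≡ 3 mod 8 ⇒ (2/3) = -1]
  = -1    [(1/3) = 1]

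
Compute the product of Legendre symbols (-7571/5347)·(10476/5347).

-1

By multiplicativity, (-7571·10476/5347) = (-7571/5347)·(10476/5347).
First factor (-7571/5347):
Pull out -1: (-7571/5347) = (-1/5347)·(7571/5347). Since 5347 ≡ 3 (mod 4), (-1/5347) = -1. Now have -(7571/5347).
Reduce the numerator: 7571 ≡ 2224 (mod 5347), so (7571/5347) = (2224/5347).
Factor out 2: 2224 = 2^4·139. Since 5347 ≡ 3 (mod 8), (2/5347) = -1, and (2/5347)^4 = +1. Now have -(139/5347).
Both 139 ≡ 3 and 5347 ≡ 3 (mod 4), so reciprocity gives (139/5347) = -(5347/139). Reduce: 5347 ≡ 65 (mod 139). Now have (65/139).
65 ≡ 1 (mod 4), so quadratic reciprocity gives (65/139) = (139/65). Reduce: 139 ≡ 9 (mod 65). Now have (9/65).
9 ≡ 1 (mod 4), so quadratic reciprocity gives (9/65) = (65/9). Reduce: 65 ≡ 2 (mod 9). Now have (2/9).
Factor out 2: 2 = 2. Since 9 ≡ 1 (mod 8), (2/9) = +1. Now have (1/9).
(1/9) = 1. Collecting the sign factors: 1.
Second factor (10476/5347):
Reduce the numerator: 10476 ≡ 5129 (mod 5347), so (10476/5347) = (5129/5347).
5129 ≡ 1 (mod 4), so quadratic reciprocity gives (5129/5347) = (5347/5129). Reduce: 5347 ≡ 218 (mod 5129). Now have (218/5129).
Factor out 2: 218 = 2·109. Since 5129 ≡ 1 (mod 8), (2/5129) = +1. Now have (109/5129).
109 ≡ 1 (mod 4), so quadratic reciprocity gives (109/5129) = (5129/109). Reduce: 5129 ≡ 6 (mod 109). Now have (6/109).
Factor out 2: 6 = 2·3. Since 109 ≡ 5 (mod 8), (2/109) = -1. Now have -(3/109).
109 ≡ 1 (mod 4), so quadratic reciprocity gives (3/109) = (109/3). Reduce: 109 ≡ 1 (mod 3). Now have -(1/3).
(1/3) = 1. Collecting the sign factors: -1.
Product: (1)·(-1) = -1.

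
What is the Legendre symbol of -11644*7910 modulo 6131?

By multiplicativity, (-11644·7910/6131) = (-11644/6131)·(7910/6131).
First factor (-11644/6131):
(-11644/6131)
  = (618/6131)    [-11644 ≡ 618 mod 6131]
  = -(309/6131)    [6131 ≡ 3 mod 8 ⇒ (2/6131) = -1]
  = -(6131/309)    [QR: 309 ≡ 1 mod 4, sign kept]
  = -(260/309)    [6131 ≡ 260 mod 309]
  = -(65/309)    [309 ≡ 5 mod 8 ⇒ (2/309)^2 = +1]
  = -(309/65)    [QR: 65 ≡ 1 mod 4, sign kept]
  = -(49/65)    [309 ≡ 49 mod 65]
  = -(65/49)    [QR: 49 ≡ 1 mod 4, sign kept]
  = -(16/49)    [65 ≡ 16 mod 49]
  = -(1/49)    [49 ≡ 1 mod 8 ⇒ (2/49)^4 = +1]
  = -1    [(1/49) = 1]
Second factor (7910/6131):
(7910/6131)
  = (1779/6131)    [7910 ≡ 1779 mod 6131]
  = -(6131/1779)    [QR: both ≡ 3 mod 4, sign flips]
  = -(794/1779)    [6131 ≡ 794 mod 1779]
  = (397/1779)    [1779 ≡ 3 mod 8 ⇒ (2/1779) = -1]
  = (1779/397)    [QR: 397 ≡ 1 mod 4, sign kept]
  = (191/397)    [1779 ≡ 191 mod 397]
  = (397/191)    [QR: 397 ≡ 1 mod 4, sign kept]
  = (15/191)    [397 ≡ 15 mod 191]
  = -(191/15)    [QR: both ≡ 3 mod 4, sign flips]
  = -(11/15)    [191 ≡ 11 mod 15]
  = (15/11)    [QR: both ≡ 3 mod 4, sign flips]
  = (4/11)    [15 ≡ 4 mod 11]
  = (1/11)    [11 ≡ 3 mod 8 ⇒ (2/11)^2 = +1]
  = 1    [(1/11) = 1]
Product: (-1)·(1) = -1.

-1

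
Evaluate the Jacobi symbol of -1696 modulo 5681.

1

Pull out -1: (-1696 / 5681) = (-1 / 5681)·(1696 / 5681). Since 5681 ≡ 1 (mod 4), (-1 / 5681) = +1. Now have (1696 / 5681).
Factor out 2: 1696 = 2^5·53. Since 5681 ≡ 1 (mod 8), (2 / 5681) = +1, and (2 / 5681)^5 = +1. Now have (53 / 5681).
53 ≡ 1 (mod 4), so quadratic reciprocity gives (53 / 5681) = (5681 / 53). Reduce: 5681 ≡ 10 (mod 53). Now have (10 / 53).
Factor out 2: 10 = 2·5. Since 53 ≡ 5 (mod 8), (2 / 53) = -1. Now have -(5 / 53).
5 ≡ 1 (mod 4), so quadratic reciprocity gives (5 / 53) = (53 / 5). Reduce: 53 ≡ 3 (mod 5). Now have -(3 / 5).
5 ≡ 1 (mod 4), so quadratic reciprocity gives (3 / 5) = (5 / 3). Reduce: 5 ≡ 2 (mod 3). Now have -(2 / 3).
Factor out 2: 2 = 2. Since 3 ≡ 3 (mod 8), (2 / 3) = -1. Now have (1 / 3).
(1 / 3) = 1. Collecting the sign factors: 1.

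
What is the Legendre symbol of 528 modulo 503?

Reduce the numerator: 528 ≡ 25 (mod 503), so (528 / 503) = (25 / 503).
25 ≡ 1 (mod 4), so quadratic reciprocity gives (25 / 503) = (503 / 25). Reduce: 503 ≡ 3 (mod 25). Now have (3 / 25).
25 ≡ 1 (mod 4), so quadratic reciprocity gives (3 / 25) = (25 / 3). Reduce: 25 ≡ 1 (mod 3). Now have (1 / 3).
(1 / 3) = 1. Collecting the sign factors: 1.

1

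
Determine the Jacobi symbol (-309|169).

Reduce the numerator: -309 ≡ 29 (mod 169), so (-309|169) = (29|169).
29 ≡ 1 (mod 4), so quadratic reciprocity gives (29|169) = (169|29). Reduce: 169 ≡ 24 (mod 29). Now have (24|29).
Factor out 2: 24 = 2^3·3. Since 29 ≡ 5 (mod 8), (2|29) = -1, and (2|29)^3 = -1. Now have -(3|29).
29 ≡ 1 (mod 4), so quadratic reciprocity gives (3|29) = (29|3). Reduce: 29 ≡ 2 (mod 3). Now have -(2|3).
Factor out 2: 2 = 2. Since 3 ≡ 3 (mod 8), (2|3) = -1. Now have (1|3).
(1|3) = 1. Collecting the sign factors: 1.

1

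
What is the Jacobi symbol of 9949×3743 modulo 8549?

By multiplicativity, (9949·3743 / 8549) = (9949 / 8549)·(3743 / 8549).
First factor (9949 / 8549):
(9949 / 8549)
  = (1400 / 8549)    [9949 ≡ 1400 mod 8549]
  = -(175 / 8549)    [8549 ≡ 5 mod 8 ⇒ (2 / 8549)^3 = -1]
  = -(8549 / 175)    [QR: 8549 ≡ 1 mod 4, sign kept]
  = -(149 / 175)    [8549 ≡ 149 mod 175]
  = -(175 / 149)    [QR: 149 ≡ 1 mod 4, sign kept]
  = -(26 / 149)    [175 ≡ 26 mod 149]
  = (13 / 149)    [149 ≡ 5 mod 8 ⇒ (2 / 149) = -1]
  = (149 / 13)    [QR: 13 ≡ 1 mod 4, sign kept]
  = (6 / 13)    [149 ≡ 6 mod 13]
  = -(3 / 13)    [13 ≡ 5 mod 8 ⇒ (2 / 13) = -1]
  = -(13 / 3)    [QR: 13 ≡ 1 mod 4, sign kept]
  = -(1 / 3)    [13 ≡ 1 mod 3]
  = -1    [(1 / 3) = 1]
Second factor (3743 / 8549):
(3743 / 8549)
  = (8549 / 3743)    [QR: 8549 ≡ 1 mod 4, sign kept]
  = (1063 / 3743)    [8549 ≡ 1063 mod 3743]
  = -(3743 / 1063)    [QR: both ≡ 3 mod 4, sign flips]
  = -(554 / 1063)    [3743 ≡ 554 mod 1063]
  = -(277 / 1063)    [1063 ≡ 7 mod 8 ⇒ (2 / 1063) = +1]
  = -(1063 / 277)    [QR: 277 ≡ 1 mod 4, sign kept]
  = -(232 / 277)    [1063 ≡ 232 mod 277]
  = (29 / 277)    [277 ≡ 5 mod 8 ⇒ (2 / 277)^3 = -1]
  = (277 / 29)    [QR: 29 ≡ 1 mod 4, sign kept]
  = (16 / 29)    [277 ≡ 16 mod 29]
  = (1 / 29)    [29 ≡ 5 mod 8 ⇒ (2 / 29)^4 = +1]
  = 1    [(1 / 29) = 1]
Product: (-1)·(1) = -1.

-1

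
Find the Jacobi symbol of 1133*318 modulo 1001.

0

By multiplicativity, (1133·318/1001) = (1133/1001)·(318/1001).
First factor (1133/1001):
Reduce the numerator: 1133 ≡ 132 (mod 1001), so (1133/1001) = (132/1001).
Factor out 2: 132 = 2^2·33. Since 1001 ≡ 1 (mod 8), (2/1001) = +1, and (2/1001)^2 = +1. Now have (33/1001).
33 ≡ 1 (mod 4), so quadratic reciprocity gives (33/1001) = (1001/33). Reduce: 1001 ≡ 11 (mod 33). Now have (11/33).
33 ≡ 1 (mod 4), so quadratic reciprocity gives (11/33) = (33/11). Reduce: 33 ≡ 0 (mod 11). Now have (0/11).
The numerator is now 0 with denominator 11 > 1: the symbol is 0.
Second factor (318/1001):
Factor out 2: 318 = 2·159. Since 1001 ≡ 1 (mod 8), (2/1001) = +1. Now have (159/1001).
1001 ≡ 1 (mod 4), so quadratic reciprocity gives (159/1001) = (1001/159). Reduce: 1001 ≡ 47 (mod 159). Now have (47/159).
Both 47 ≡ 3 and 159 ≡ 3 (mod 4), so reciprocity gives (47/159) = -(159/47). Reduce: 159 ≡ 18 (mod 47). Now have -(18/47).
Factor out 2: 18 = 2·9. Since 47 ≡ 7 (mod 8), (2/47) = +1. Now have -(9/47).
9 ≡ 1 (mod 4), so quadratic reciprocity gives (9/47) = (47/9). Reduce: 47 ≡ 2 (mod 9). Now have -(2/9).
Factor out 2: 2 = 2. Since 9 ≡ 1 (mod 8), (2/9) = +1. Now have -(1/9).
(1/9) = 1. Collecting the sign factors: -1.
Product: (0)·(-1) = 0.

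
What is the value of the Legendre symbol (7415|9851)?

(7415|9851)
  = -(9851|7415)    [QR: both ≡ 3 mod 4, sign flips]
  = -(2436|7415)    [9851 ≡ 2436 mod 7415]
  = -(609|7415)    [7415 ≡ 7 mod 8 ⇒ (2|7415)^2 = +1]
  = -(7415|609)    [QR: 609 ≡ 1 mod 4, sign kept]
  = -(107|609)    [7415 ≡ 107 mod 609]
  = -(609|107)    [QR: 609 ≡ 1 mod 4, sign kept]
  = -(74|107)    [609 ≡ 74 mod 107]
  = (37|107)    [107 ≡ 3 mod 8 ⇒ (2|107) = -1]
  = (107|37)    [QR: 37 ≡ 1 mod 4, sign kept]
  = (33|37)    [107 ≡ 33 mod 37]
  = (37|33)    [QR: 33 ≡ 1 mod 4, sign kept]
  = (4|33)    [37 ≡ 4 mod 33]
  = (1|33)    [33 ≡ 1 mod 8 ⇒ (2|33)^2 = +1]
  = 1    [(1|33) = 1]

1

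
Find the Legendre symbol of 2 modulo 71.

1

(2|71)
  = (1|71)    [71 ≡ 7 mod 8 ⇒ (2|71) = +1]
  = 1    [(1|71) = 1]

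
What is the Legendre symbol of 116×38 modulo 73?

-1

By multiplicativity, (116·38 / 73) = (116 / 73)·(38 / 73).
First factor (116 / 73):
(116 / 73)
  = (43 / 73)    [116 ≡ 43 mod 73]
  = (73 / 43)    [QR: 73 ≡ 1 mod 4, sign kept]
  = (30 / 43)    [73 ≡ 30 mod 43]
  = -(15 / 43)    [43 ≡ 3 mod 8 ⇒ (2 / 43) = -1]
  = (43 / 15)    [QR: both ≡ 3 mod 4, sign flips]
  = (13 / 15)    [43 ≡ 13 mod 15]
  = (15 / 13)    [QR: 13 ≡ 1 mod 4, sign kept]
  = (2 / 13)    [15 ≡ 2 mod 13]
  = -(1 / 13)    [13 ≡ 5 mod 8 ⇒ (2 / 13) = -1]
  = -1    [(1 / 13) = 1]
Second factor (38 / 73):
(38 / 73)
  = (19 / 73)    [73 ≡ 1 mod 8 ⇒ (2 / 73) = +1]
  = (73 / 19)    [QR: 73 ≡ 1 mod 4, sign kept]
  = (16 / 19)    [73 ≡ 16 mod 19]
  = (1 / 19)    [19 ≡ 3 mod 8 ⇒ (2 / 19)^4 = +1]
  = 1    [(1 / 19) = 1]
Product: (-1)·(1) = -1.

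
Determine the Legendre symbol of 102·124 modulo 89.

By multiplicativity, (102·124/89) = (102/89)·(124/89).
First factor (102/89):
(102/89)
  = (13/89)    [102 ≡ 13 mod 89]
  = (89/13)    [QR: 13 ≡ 1 mod 4, sign kept]
  = (11/13)    [89 ≡ 11 mod 13]
  = (13/11)    [QR: 13 ≡ 1 mod 4, sign kept]
  = (2/11)    [13 ≡ 2 mod 11]
  = -(1/11)    [11 ≡ 3 mod 8 ⇒ (2/11) = -1]
  = -1    [(1/11) = 1]
Second factor (124/89):
(124/89)
  = (35/89)    [124 ≡ 35 mod 89]
  = (89/35)    [QR: 89 ≡ 1 mod 4, sign kept]
  = (19/35)    [89 ≡ 19 mod 35]
  = -(35/19)    [QR: both ≡ 3 mod 4, sign flips]
  = -(16/19)    [35 ≡ 16 mod 19]
  = -(1/19)    [19 ≡ 3 mod 8 ⇒ (2/19)^4 = +1]
  = -1    [(1/19) = 1]
Product: (-1)·(-1) = 1.

1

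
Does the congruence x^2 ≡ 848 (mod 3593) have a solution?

yes

(848/3593)
  = (53/3593)    [3593 ≡ 1 mod 8 ⇒ (2/3593)^4 = +1]
  = (3593/53)    [QR: 53 ≡ 1 mod 4, sign kept]
  = (42/53)    [3593 ≡ 42 mod 53]
  = -(21/53)    [53 ≡ 5 mod 8 ⇒ (2/53) = -1]
  = -(53/21)    [QR: 21 ≡ 1 mod 4, sign kept]
  = -(11/21)    [53 ≡ 11 mod 21]
  = -(21/11)    [QR: 21 ≡ 1 mod 4, sign kept]
  = -(10/11)    [21 ≡ 10 mod 11]
  = (5/11)    [11 ≡ 3 mod 8 ⇒ (2/11) = -1]
  = (11/5)    [QR: 5 ≡ 1 mod 4, sign kept]
  = (1/5)    [11 ≡ 1 mod 5]
  = 1    [(1/5) = 1]
(848/3593) = 1, and 3593 is prime, so 848 is a quadratic residue mod 3593.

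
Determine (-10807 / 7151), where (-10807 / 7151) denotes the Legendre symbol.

Reduce the numerator: -10807 ≡ 3495 (mod 7151), so (-10807 / 7151) = (3495 / 7151).
Both 3495 ≡ 3 and 7151 ≡ 3 (mod 4), so reciprocity gives (3495 / 7151) = -(7151 / 3495). Reduce: 7151 ≡ 161 (mod 3495). Now have -(161 / 3495).
161 ≡ 1 (mod 4), so quadratic reciprocity gives (161 / 3495) = (3495 / 161). Reduce: 3495 ≡ 114 (mod 161). Now have -(114 / 161).
Factor out 2: 114 = 2·57. Since 161 ≡ 1 (mod 8), (2 / 161) = +1. Now have -(57 / 161).
57 ≡ 1 (mod 4), so quadratic reciprocity gives (57 / 161) = (161 / 57). Reduce: 161 ≡ 47 (mod 57). Now have -(47 / 57).
57 ≡ 1 (mod 4), so quadratic reciprocity gives (47 / 57) = (57 / 47). Reduce: 57 ≡ 10 (mod 47). Now have -(10 / 47).
Factor out 2: 10 = 2·5. Since 47 ≡ 7 (mod 8), (2 / 47) = +1. Now have -(5 / 47).
5 ≡ 1 (mod 4), so quadratic reciprocity gives (5 / 47) = (47 / 5). Reduce: 47 ≡ 2 (mod 5). Now have -(2 / 5).
Factor out 2: 2 = 2. Since 5 ≡ 5 (mod 8), (2 / 5) = -1. Now have (1 / 5).
(1 / 5) = 1. Collecting the sign factors: 1.

1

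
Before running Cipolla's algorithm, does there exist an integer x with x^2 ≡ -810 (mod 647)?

Reduce the numerator: -810 ≡ 484 (mod 647), so (-810|647) = (484|647).
Factor out 2: 484 = 2^2·121. Since 647 ≡ 7 (mod 8), (2|647) = +1, and (2|647)^2 = +1. Now have (121|647).
121 ≡ 1 (mod 4), so quadratic reciprocity gives (121|647) = (647|121). Reduce: 647 ≡ 42 (mod 121). Now have (42|121).
Factor out 2: 42 = 2·21. Since 121 ≡ 1 (mod 8), (2|121) = +1. Now have (21|121).
21 ≡ 1 (mod 4), so quadratic reciprocity gives (21|121) = (121|21). Reduce: 121 ≡ 16 (mod 21). Now have (16|21).
Factor out 2: 16 = 2^4. Since 21 ≡ 5 (mod 8), (2|21) = -1, and (2|21)^4 = +1. Now have (1|21).
(1|21) = 1. Collecting the sign factors: 1.
(-810|647) = 1, and 647 is prime, so -810 is a quadratic residue mod 647.

yes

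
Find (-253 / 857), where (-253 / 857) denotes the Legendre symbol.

(-253 / 857)
  = (604 / 857)    [-253 ≡ 604 mod 857]
  = (151 / 857)    [857 ≡ 1 mod 8 ⇒ (2 / 857)^2 = +1]
  = (857 / 151)    [QR: 857 ≡ 1 mod 4, sign kept]
  = (102 / 151)    [857 ≡ 102 mod 151]
  = (51 / 151)    [151 ≡ 7 mod 8 ⇒ (2 / 151) = +1]
  = -(151 / 51)    [QR: both ≡ 3 mod 4, sign flips]
  = -(49 / 51)    [151 ≡ 49 mod 51]
  = -(51 / 49)    [QR: 49 ≡ 1 mod 4, sign kept]
  = -(2 / 49)    [51 ≡ 2 mod 49]
  = -(1 / 49)    [49 ≡ 1 mod 8 ⇒ (2 / 49) = +1]
  = -1    [(1 / 49) = 1]

-1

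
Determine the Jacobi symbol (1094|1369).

Factor out 2: 1094 = 2·547. Since 1369 ≡ 1 (mod 8), (2|1369) = +1. Now have (547|1369).
1369 ≡ 1 (mod 4), so quadratic reciprocity gives (547|1369) = (1369|547). Reduce: 1369 ≡ 275 (mod 547). Now have (275|547).
Both 275 ≡ 3 and 547 ≡ 3 (mod 4), so reciprocity gives (275|547) = -(547|275). Reduce: 547 ≡ 272 (mod 275). Now have -(272|275).
Factor out 2: 272 = 2^4·17. Since 275 ≡ 3 (mod 8), (2|275) = -1, and (2|275)^4 = +1. Now have -(17|275).
17 ≡ 1 (mod 4), so quadratic reciprocity gives (17|275) = (275|17). Reduce: 275 ≡ 3 (mod 17). Now have -(3|17).
17 ≡ 1 (mod 4), so quadratic reciprocity gives (3|17) = (17|3). Reduce: 17 ≡ 2 (mod 3). Now have -(2|3).
Factor out 2: 2 = 2. Since 3 ≡ 3 (mod 8), (2|3) = -1. Now have (1|3).
(1|3) = 1. Collecting the sign factors: 1.

1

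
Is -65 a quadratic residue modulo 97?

yes

(-65/97)
  = (32/97)    [-65 ≡ 32 mod 97]
  = (1/97)    [97 ≡ 1 mod 8 ⇒ (2/97)^5 = +1]
  = 1    [(1/97) = 1]
The Legendre symbol is 1, so x^2 ≡ -65 (mod 97) has solution.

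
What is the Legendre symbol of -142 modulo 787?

Reduce the numerator: -142 ≡ 645 (mod 787), so (-142/787) = (645/787).
645 ≡ 1 (mod 4), so quadratic reciprocity gives (645/787) = (787/645). Reduce: 787 ≡ 142 (mod 645). Now have (142/645).
Factor out 2: 142 = 2·71. Since 645 ≡ 5 (mod 8), (2/645) = -1. Now have -(71/645).
645 ≡ 1 (mod 4), so quadratic reciprocity gives (71/645) = (645/71). Reduce: 645 ≡ 6 (mod 71). Now have -(6/71).
Factor out 2: 6 = 2·3. Since 71 ≡ 7 (mod 8), (2/71) = +1. Now have -(3/71).
Both 3 ≡ 3 and 71 ≡ 3 (mod 4), so reciprocity gives (3/71) = -(71/3). Reduce: 71 ≡ 2 (mod 3). Now have (2/3).
Factor out 2: 2 = 2. Since 3 ≡ 3 (mod 8), (2/3) = -1. Now have -(1/3).
(1/3) = 1. Collecting the sign factors: -1.

-1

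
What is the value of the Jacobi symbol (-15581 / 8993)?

1

(-15581 / 8993)
  = (15581 / 8993)    [8993 ≡ 1 mod 4 ⇒ (-1 / 8993) = +1]
  = (6588 / 8993)    [15581 ≡ 6588 mod 8993]
  = (1647 / 8993)    [8993 ≡ 1 mod 8 ⇒ (2 / 8993)^2 = +1]
  = (8993 / 1647)    [QR: 8993 ≡ 1 mod 4, sign kept]
  = (758 / 1647)    [8993 ≡ 758 mod 1647]
  = (379 / 1647)    [1647 ≡ 7 mod 8 ⇒ (2 / 1647) = +1]
  = -(1647 / 379)    [QR: both ≡ 3 mod 4, sign flips]
  = -(131 / 379)    [1647 ≡ 131 mod 379]
  = (379 / 131)    [QR: both ≡ 3 mod 4, sign flips]
  = (117 / 131)    [379 ≡ 117 mod 131]
  = (131 / 117)    [QR: 117 ≡ 1 mod 4, sign kept]
  = (14 / 117)    [131 ≡ 14 mod 117]
  = -(7 / 117)    [117 ≡ 5 mod 8 ⇒ (2 / 117) = -1]
  = -(117 / 7)    [QR: 117 ≡ 1 mod 4, sign kept]
  = -(5 / 7)    [117 ≡ 5 mod 7]
  = -(7 / 5)    [QR: 5 ≡ 1 mod 4, sign kept]
  = -(2 / 5)    [7 ≡ 2 mod 5]
  = (1 / 5)    [5 ≡ 5 mod 8 ⇒ (2 / 5) = -1]
  = 1    [(1 / 5) = 1]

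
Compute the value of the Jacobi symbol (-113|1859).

-1

(-113|1859)
  = (1746|1859)    [-113 ≡ 1746 mod 1859]
  = -(873|1859)    [1859 ≡ 3 mod 8 ⇒ (2|1859) = -1]
  = -(1859|873)    [QR: 873 ≡ 1 mod 4, sign kept]
  = -(113|873)    [1859 ≡ 113 mod 873]
  = -(873|113)    [QR: 113 ≡ 1 mod 4, sign kept]
  = -(82|113)    [873 ≡ 82 mod 113]
  = -(41|113)    [113 ≡ 1 mod 8 ⇒ (2|113) = +1]
  = -(113|41)    [QR: 41 ≡ 1 mod 4, sign kept]
  = -(31|41)    [113 ≡ 31 mod 41]
  = -(41|31)    [QR: 41 ≡ 1 mod 4, sign kept]
  = -(10|31)    [41 ≡ 10 mod 31]
  = -(5|31)    [31 ≡ 7 mod 8 ⇒ (2|31) = +1]
  = -(31|5)    [QR: 5 ≡ 1 mod 4, sign kept]
  = -(1|5)    [31 ≡ 1 mod 5]
  = -1    [(1|5) = 1]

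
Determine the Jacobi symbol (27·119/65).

1

By multiplicativity, (27·119/65) = (27/65)·(119/65).
First factor (27/65):
(27/65)
  = (65/27)    [QR: 65 ≡ 1 mod 4, sign kept]
  = (11/27)    [65 ≡ 11 mod 27]
  = -(27/11)    [QR: both ≡ 3 mod 4, sign flips]
  = -(5/11)    [27 ≡ 5 mod 11]
  = -(11/5)    [QR: 5 ≡ 1 mod 4, sign kept]
  = -(1/5)    [11 ≡ 1 mod 5]
  = -1    [(1/5) = 1]
Second factor (119/65):
(119/65)
  = (54/65)    [119 ≡ 54 mod 65]
  = (27/65)    [65 ≡ 1 mod 8 ⇒ (2/65) = +1]
  = (65/27)    [QR: 65 ≡ 1 mod 4, sign kept]
  = (11/27)    [65 ≡ 11 mod 27]
  = -(27/11)    [QR: both ≡ 3 mod 4, sign flips]
  = -(5/11)    [27 ≡ 5 mod 11]
  = -(11/5)    [QR: 5 ≡ 1 mod 4, sign kept]
  = -(1/5)    [11 ≡ 1 mod 5]
  = -1    [(1/5) = 1]
Product: (-1)·(-1) = 1.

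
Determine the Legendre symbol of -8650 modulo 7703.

Reduce the numerator: -8650 ≡ 6756 (mod 7703), so (-8650|7703) = (6756|7703).
Factor out 2: 6756 = 2^2·1689. Since 7703 ≡ 7 (mod 8), (2|7703) = +1, and (2|7703)^2 = +1. Now have (1689|7703).
1689 ≡ 1 (mod 4), so quadratic reciprocity gives (1689|7703) = (7703|1689). Reduce: 7703 ≡ 947 (mod 1689). Now have (947|1689).
1689 ≡ 1 (mod 4), so quadratic reciprocity gives (947|1689) = (1689|947). Reduce: 1689 ≡ 742 (mod 947). Now have (742|947).
Factor out 2: 742 = 2·371. Since 947 ≡ 3 (mod 8), (2|947) = -1. Now have -(371|947).
Both 371 ≡ 3 and 947 ≡ 3 (mod 4), so reciprocity gives (371|947) = -(947|371). Reduce: 947 ≡ 205 (mod 371). Now have (205|371).
205 ≡ 1 (mod 4), so quadratic reciprocity gives (205|371) = (371|205). Reduce: 371 ≡ 166 (mod 205). Now have (166|205).
Factor out 2: 166 = 2·83. Since 205 ≡ 5 (mod 8), (2|205) = -1. Now have -(83|205).
205 ≡ 1 (mod 4), so quadratic reciprocity gives (83|205) = (205|83). Reduce: 205 ≡ 39 (mod 83). Now have -(39|83).
Both 39 ≡ 3 and 83 ≡ 3 (mod 4), so reciprocity gives (39|83) = -(83|39). Reduce: 83 ≡ 5 (mod 39). Now have (5|39).
5 ≡ 1 (mod 4), so quadratic reciprocity gives (5|39) = (39|5). Reduce: 39 ≡ 4 (mod 5). Now have (4|5).
Factor out 2: 4 = 2^2. Since 5 ≡ 5 (mod 8), (2|5) = -1, and (2|5)^2 = +1. Now have (1|5).
(1|5) = 1. Collecting the sign factors: 1.

1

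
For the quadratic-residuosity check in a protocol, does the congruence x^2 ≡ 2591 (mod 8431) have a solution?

Both 2591 ≡ 3 and 8431 ≡ 3 (mod 4), so reciprocity gives (2591/8431) = -(8431/2591). Reduce: 8431 ≡ 658 (mod 2591). Now have -(658/2591).
Factor out 2: 658 = 2·329. Since 2591 ≡ 7 (mod 8), (2/2591) = +1. Now have -(329/2591).
329 ≡ 1 (mod 4), so quadratic reciprocity gives (329/2591) = (2591/329). Reduce: 2591 ≡ 288 (mod 329). Now have -(288/329).
Factor out 2: 288 = 2^5·9. Since 329 ≡ 1 (mod 8), (2/329) = +1, and (2/329)^5 = +1. Now have -(9/329).
9 ≡ 1 (mod 4), so quadratic reciprocity gives (9/329) = (329/9). Reduce: 329 ≡ 5 (mod 9). Now have -(5/9).
5 ≡ 1 (mod 4), so quadratic reciprocity gives (5/9) = (9/5). Reduce: 9 ≡ 4 (mod 5). Now have -(4/5).
Factor out 2: 4 = 2^2. Since 5 ≡ 5 (mod 8), (2/5) = -1, and (2/5)^2 = +1. Now have -(1/5).
(1/5) = 1. Collecting the sign factors: -1.
The Legendre symbol is -1, so x^2 ≡ 2591 (mod 8431) has no solution.

no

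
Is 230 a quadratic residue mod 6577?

yes

(230/6577)
  = (115/6577)    [6577 ≡ 1 mod 8 ⇒ (2/6577) = +1]
  = (6577/115)    [QR: 6577 ≡ 1 mod 4, sign kept]
  = (22/115)    [6577 ≡ 22 mod 115]
  = -(11/115)    [115 ≡ 3 mod 8 ⇒ (2/115) = -1]
  = (115/11)    [QR: both ≡ 3 mod 4, sign flips]
  = (5/11)    [115 ≡ 5 mod 11]
  = (11/5)    [QR: 5 ≡ 1 mod 4, sign kept]
  = (1/5)    [11 ≡ 1 mod 5]
  = 1    [(1/5) = 1]
(230/6577) = 1, and 6577 is prime, so 230 is a quadratic residue mod 6577.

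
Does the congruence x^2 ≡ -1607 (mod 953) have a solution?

(-1607/953)
  = (1607/953)    [953 ≡ 1 mod 4 ⇒ (-1/953) = +1]
  = (654/953)    [1607 ≡ 654 mod 953]
  = (327/953)    [953 ≡ 1 mod 8 ⇒ (2/953) = +1]
  = (953/327)    [QR: 953 ≡ 1 mod 4, sign kept]
  = (299/327)    [953 ≡ 299 mod 327]
  = -(327/299)    [QR: both ≡ 3 mod 4, sign flips]
  = -(28/299)    [327 ≡ 28 mod 299]
  = -(7/299)    [299 ≡ 3 mod 8 ⇒ (2/299)^2 = +1]
  = (299/7)    [QR: both ≡ 3 mod 4, sign flips]
  = (5/7)    [299 ≡ 5 mod 7]
  = (7/5)    [QR: 5 ≡ 1 mod 4, sign kept]
  = (2/5)    [7 ≡ 2 mod 5]
  = -(1/5)    [5 ≡ 5 mod 8 ⇒ (2/5) = -1]
  = -1    [(1/5) = 1]
(-1607/953) = -1, and 953 is prime, so -1607 is not a quadratic residue mod 953.

no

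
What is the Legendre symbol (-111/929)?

Pull out -1: (-111/929) = (-1/929)·(111/929). Since 929 ≡ 1 (mod 4), (-1/929) = +1. Now have (111/929).
929 ≡ 1 (mod 4), so quadratic reciprocity gives (111/929) = (929/111). Reduce: 929 ≡ 41 (mod 111). Now have (41/111).
41 ≡ 1 (mod 4), so quadratic reciprocity gives (41/111) = (111/41). Reduce: 111 ≡ 29 (mod 41). Now have (29/41).
29 ≡ 1 (mod 4), so quadratic reciprocity gives (29/41) = (41/29). Reduce: 41 ≡ 12 (mod 29). Now have (12/29).
Factor out 2: 12 = 2^2·3. Since 29 ≡ 5 (mod 8), (2/29) = -1, and (2/29)^2 = +1. Now have (3/29).
29 ≡ 1 (mod 4), so quadratic reciprocity gives (3/29) = (29/3). Reduce: 29 ≡ 2 (mod 3). Now have (2/3).
Factor out 2: 2 = 2. Since 3 ≡ 3 (mod 8), (2/3) = -1. Now have -(1/3).
(1/3) = 1. Collecting the sign factors: -1.

-1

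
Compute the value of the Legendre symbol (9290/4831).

1

(9290/4831)
  = (4459/4831)    [9290 ≡ 4459 mod 4831]
  = -(4831/4459)    [QR: both ≡ 3 mod 4, sign flips]
  = -(372/4459)    [4831 ≡ 372 mod 4459]
  = -(93/4459)    [4459 ≡ 3 mod 8 ⇒ (2/4459)^2 = +1]
  = -(4459/93)    [QR: 93 ≡ 1 mod 4, sign kept]
  = -(88/93)    [4459 ≡ 88 mod 93]
  = (11/93)    [93 ≡ 5 mod 8 ⇒ (2/93)^3 = -1]
  = (93/11)    [QR: 93 ≡ 1 mod 4, sign kept]
  = (5/11)    [93 ≡ 5 mod 11]
  = (11/5)    [QR: 5 ≡ 1 mod 4, sign kept]
  = (1/5)    [11 ≡ 1 mod 5]
  = 1    [(1/5) = 1]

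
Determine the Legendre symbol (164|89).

(164|89)
  = (75|89)    [164 ≡ 75 mod 89]
  = (89|75)    [QR: 89 ≡ 1 mod 4, sign kept]
  = (14|75)    [89 ≡ 14 mod 75]
  = -(7|75)    [75 ≡ 3 mod 8 ⇒ (2|75) = -1]
  = (75|7)    [QR: both ≡ 3 mod 4, sign flips]
  = (5|7)    [75 ≡ 5 mod 7]
  = (7|5)    [QR: 5 ≡ 1 mod 4, sign kept]
  = (2|5)    [7 ≡ 2 mod 5]
  = -(1|5)    [5 ≡ 5 mod 8 ⇒ (2|5) = -1]
  = -1    [(1|5) = 1]

-1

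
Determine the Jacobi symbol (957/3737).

(957/3737)
  = (3737/957)    [QR: 957 ≡ 1 mod 4, sign kept]
  = (866/957)    [3737 ≡ 866 mod 957]
  = -(433/957)    [957 ≡ 5 mod 8 ⇒ (2/957) = -1]
  = -(957/433)    [QR: 433 ≡ 1 mod 4, sign kept]
  = -(91/433)    [957 ≡ 91 mod 433]
  = -(433/91)    [QR: 433 ≡ 1 mod 4, sign kept]
  = -(69/91)    [433 ≡ 69 mod 91]
  = -(91/69)    [QR: 69 ≡ 1 mod 4, sign kept]
  = -(22/69)    [91 ≡ 22 mod 69]
  = (11/69)    [69 ≡ 5 mod 8 ⇒ (2/69) = -1]
  = (69/11)    [QR: 69 ≡ 1 mod 4, sign kept]
  = (3/11)    [69 ≡ 3 mod 11]
  = -(11/3)    [QR: both ≡ 3 mod 4, sign flips]
  = -(2/3)    [11 ≡ 2 mod 3]
  = (1/3)    [3 ≡ 3 mod 8 ⇒ (2/3) = -1]
  = 1    [(1/3) = 1]

1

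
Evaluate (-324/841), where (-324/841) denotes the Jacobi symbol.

1

Reduce the numerator: -324 ≡ 517 (mod 841), so (-324/841) = (517/841).
517 ≡ 1 (mod 4), so quadratic reciprocity gives (517/841) = (841/517). Reduce: 841 ≡ 324 (mod 517). Now have (324/517).
Factor out 2: 324 = 2^2·81. Since 517 ≡ 5 (mod 8), (2/517) = -1, and (2/517)^2 = +1. Now have (81/517).
81 ≡ 1 (mod 4), so quadratic reciprocity gives (81/517) = (517/81). Reduce: 517 ≡ 31 (mod 81). Now have (31/81).
81 ≡ 1 (mod 4), so quadratic reciprocity gives (31/81) = (81/31). Reduce: 81 ≡ 19 (mod 31). Now have (19/31).
Both 19 ≡ 3 and 31 ≡ 3 (mod 4), so reciprocity gives (19/31) = -(31/19). Reduce: 31 ≡ 12 (mod 19). Now have -(12/19).
Factor out 2: 12 = 2^2·3. Since 19 ≡ 3 (mod 8), (2/19) = -1, and (2/19)^2 = +1. Now have -(3/19).
Both 3 ≡ 3 and 19 ≡ 3 (mod 4), so reciprocity gives (3/19) = -(19/3). Reduce: 19 ≡ 1 (mod 3). Now have (1/3).
(1/3) = 1. Collecting the sign factors: 1.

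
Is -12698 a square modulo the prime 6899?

yes

Reduce the numerator: -12698 ≡ 1100 (mod 6899), so (-12698/6899) = (1100/6899).
Factor out 2: 1100 = 2^2·275. Since 6899 ≡ 3 (mod 8), (2/6899) = -1, and (2/6899)^2 = +1. Now have (275/6899).
Both 275 ≡ 3 and 6899 ≡ 3 (mod 4), so reciprocity gives (275/6899) = -(6899/275). Reduce: 6899 ≡ 24 (mod 275). Now have -(24/275).
Factor out 2: 24 = 2^3·3. Since 275 ≡ 3 (mod 8), (2/275) = -1, and (2/275)^3 = -1. Now have (3/275).
Both 3 ≡ 3 and 275 ≡ 3 (mod 4), so reciprocity gives (3/275) = -(275/3). Reduce: 275 ≡ 2 (mod 3). Now have -(2/3).
Factor out 2: 2 = 2. Since 3 ≡ 3 (mod 8), (2/3) = -1. Now have (1/3).
(1/3) = 1. Collecting the sign factors: 1.
(-12698/6899) = 1, and 6899 is prime, so -12698 is a quadratic residue mod 6899.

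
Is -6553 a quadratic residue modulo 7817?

no

(-6553/7817)
  = (6553/7817)    [7817 ≡ 1 mod 4 ⇒ (-1/7817) = +1]
  = (7817/6553)    [QR: 6553 ≡ 1 mod 4, sign kept]
  = (1264/6553)    [7817 ≡ 1264 mod 6553]
  = (79/6553)    [6553 ≡ 1 mod 8 ⇒ (2/6553)^4 = +1]
  = (6553/79)    [QR: 6553 ≡ 1 mod 4, sign kept]
  = (75/79)    [6553 ≡ 75 mod 79]
  = -(79/75)    [QR: both ≡ 3 mod 4, sign flips]
  = -(4/75)    [79 ≡ 4 mod 75]
  = -(1/75)    [75 ≡ 3 mod 8 ⇒ (2/75)^2 = +1]
  = -1    [(1/75) = 1]
The Legendre symbol is -1, so x^2 ≡ -6553 (mod 7817) has no solution.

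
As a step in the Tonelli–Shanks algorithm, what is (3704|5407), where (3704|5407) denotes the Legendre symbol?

(3704|5407)
  = (463|5407)    [5407 ≡ 7 mod 8 ⇒ (2|5407)^3 = +1]
  = -(5407|463)    [QR: both ≡ 3 mod 4, sign flips]
  = -(314|463)    [5407 ≡ 314 mod 463]
  = -(157|463)    [463 ≡ 7 mod 8 ⇒ (2|463) = +1]
  = -(463|157)    [QR: 157 ≡ 1 mod 4, sign kept]
  = -(149|157)    [463 ≡ 149 mod 157]
  = -(157|149)    [QR: 149 ≡ 1 mod 4, sign kept]
  = -(8|149)    [157 ≡ 8 mod 149]
  = (1|149)    [149 ≡ 5 mod 8 ⇒ (2|149)^3 = -1]
  = 1    [(1|149) = 1]

1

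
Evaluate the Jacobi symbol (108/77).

(108/77)
  = (31/77)    [108 ≡ 31 mod 77]
  = (77/31)    [QR: 77 ≡ 1 mod 4, sign kept]
  = (15/31)    [77 ≡ 15 mod 31]
  = -(31/15)    [QR: both ≡ 3 mod 4, sign flips]
  = -(1/15)    [31 ≡ 1 mod 15]
  = -1    [(1/15) = 1]

-1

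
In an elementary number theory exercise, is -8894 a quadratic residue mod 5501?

no

(-8894|5501)
  = (2108|5501)    [-8894 ≡ 2108 mod 5501]
  = (527|5501)    [5501 ≡ 5 mod 8 ⇒ (2|5501)^2 = +1]
  = (5501|527)    [QR: 5501 ≡ 1 mod 4, sign kept]
  = (231|527)    [5501 ≡ 231 mod 527]
  = -(527|231)    [QR: both ≡ 3 mod 4, sign flips]
  = -(65|231)    [527 ≡ 65 mod 231]
  = -(231|65)    [QR: 65 ≡ 1 mod 4, sign kept]
  = -(36|65)    [231 ≡ 36 mod 65]
  = -(9|65)    [65 ≡ 1 mod 8 ⇒ (2|65)^2 = +1]
  = -(65|9)    [QR: 9 ≡ 1 mod 4, sign kept]
  = -(2|9)    [65 ≡ 2 mod 9]
  = -(1|9)    [9 ≡ 1 mod 8 ⇒ (2|9) = +1]
  = -1    [(1|9) = 1]
The Legendre symbol is -1, so x^2 ≡ -8894 (mod 5501) has no solution.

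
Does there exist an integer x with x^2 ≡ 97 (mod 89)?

yes

Reduce the numerator: 97 ≡ 8 (mod 89), so (97/89) = (8/89).
Factor out 2: 8 = 2^3. Since 89 ≡ 1 (mod 8), (2/89) = +1, and (2/89)^3 = +1. Now have (1/89).
(1/89) = 1. Collecting the sign factors: 1.
(97/89) = 1, and 89 is prime, so 97 is a quadratic residue mod 89.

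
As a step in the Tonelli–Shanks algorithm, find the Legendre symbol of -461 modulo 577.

(-461 / 577)
  = (116 / 577)    [-461 ≡ 116 mod 577]
  = (29 / 577)    [577 ≡ 1 mod 8 ⇒ (2 / 577)^2 = +1]
  = (577 / 29)    [QR: 29 ≡ 1 mod 4, sign kept]
  = (26 / 29)    [577 ≡ 26 mod 29]
  = -(13 / 29)    [29 ≡ 5 mod 8 ⇒ (2 / 29) = -1]
  = -(29 / 13)    [QR: 13 ≡ 1 mod 4, sign kept]
  = -(3 / 13)    [29 ≡ 3 mod 13]
  = -(13 / 3)    [QR: 13 ≡ 1 mod 4, sign kept]
  = -(1 / 3)    [13 ≡ 1 mod 3]
  = -1    [(1 / 3) = 1]

-1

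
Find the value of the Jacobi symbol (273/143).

Reduce the numerator: 273 ≡ 130 (mod 143), so (273/143) = (130/143).
Factor out 2: 130 = 2·65. Since 143 ≡ 7 (mod 8), (2/143) = +1. Now have (65/143).
65 ≡ 1 (mod 4), so quadratic reciprocity gives (65/143) = (143/65). Reduce: 143 ≡ 13 (mod 65). Now have (13/65).
13 ≡ 1 (mod 4), so quadratic reciprocity gives (13/65) = (65/13). Reduce: 65 ≡ 0 (mod 13). Now have (0/13).
The numerator is now 0 with denominator 13 > 1: the symbol is 0.

0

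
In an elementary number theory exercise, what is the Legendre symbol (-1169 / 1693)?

(-1169 / 1693)
  = (524 / 1693)    [-1169 ≡ 524 mod 1693]
  = (131 / 1693)    [1693 ≡ 5 mod 8 ⇒ (2 / 1693)^2 = +1]
  = (1693 / 131)    [QR: 1693 ≡ 1 mod 4, sign kept]
  = (121 / 131)    [1693 ≡ 121 mod 131]
  = (131 / 121)    [QR: 121 ≡ 1 mod 4, sign kept]
  = (10 / 121)    [131 ≡ 10 mod 121]
  = (5 / 121)    [121 ≡ 1 mod 8 ⇒ (2 / 121) = +1]
  = (121 / 5)    [QR: 5 ≡ 1 mod 4, sign kept]
  = (1 / 5)    [121 ≡ 1 mod 5]
  = 1    [(1 / 5) = 1]

1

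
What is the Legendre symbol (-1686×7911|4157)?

By multiplicativity, (-1686·7911|4157) = (-1686|4157)·(7911|4157).
First factor (-1686|4157):
(-1686|4157)
  = (1686|4157)    [4157 ≡ 1 mod 4 ⇒ (-1|4157) = +1]
  = -(843|4157)    [4157 ≡ 5 mod 8 ⇒ (2|4157) = -1]
  = -(4157|843)    [QR: 4157 ≡ 1 mod 4, sign kept]
  = -(785|843)    [4157 ≡ 785 mod 843]
  = -(843|785)    [QR: 785 ≡ 1 mod 4, sign kept]
  = -(58|785)    [843 ≡ 58 mod 785]
  = -(29|785)    [785 ≡ 1 mod 8 ⇒ (2|785) = +1]
  = -(785|29)    [QR: 29 ≡ 1 mod 4, sign kept]
  = -(2|29)    [785 ≡ 2 mod 29]
  = (1|29)    [29 ≡ 5 mod 8 ⇒ (2|29) = -1]
  = 1    [(1|29) = 1]
Second factor (7911|4157):
(7911|4157)
  = (3754|4157)    [7911 ≡ 3754 mod 4157]
  = -(1877|4157)    [4157 ≡ 5 mod 8 ⇒ (2|4157) = -1]
  = -(4157|1877)    [QR: 1877 ≡ 1 mod 4, sign kept]
  = -(403|1877)    [4157 ≡ 403 mod 1877]
  = -(1877|403)    [QR: 1877 ≡ 1 mod 4, sign kept]
  = -(265|403)    [1877 ≡ 265 mod 403]
  = -(403|265)    [QR: 265 ≡ 1 mod 4, sign kept]
  = -(138|265)    [403 ≡ 138 mod 265]
  = -(69|265)    [265 ≡ 1 mod 8 ⇒ (2|265) = +1]
  = -(265|69)    [QR: 69 ≡ 1 mod 4, sign kept]
  = -(58|69)    [265 ≡ 58 mod 69]
  = (29|69)    [69 ≡ 5 mod 8 ⇒ (2|69) = -1]
  = (69|29)    [QR: 29 ≡ 1 mod 4, sign kept]
  = (11|29)    [69 ≡ 11 mod 29]
  = (29|11)    [QR: 29 ≡ 1 mod 4, sign kept]
  = (7|11)    [29 ≡ 7 mod 11]
  = -(11|7)    [QR: both ≡ 3 mod 4, sign flips]
  = -(4|7)    [11 ≡ 4 mod 7]
  = -(1|7)    [7 ≡ 7 mod 8 ⇒ (2|7)^2 = +1]
  = -1    [(1|7) = 1]
Product: (1)·(-1) = -1.

-1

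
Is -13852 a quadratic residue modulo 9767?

Reduce the numerator: -13852 ≡ 5682 (mod 9767), so (-13852|9767) = (5682|9767).
Factor out 2: 5682 = 2·2841. Since 9767 ≡ 7 (mod 8), (2|9767) = +1. Now have (2841|9767).
2841 ≡ 1 (mod 4), so quadratic reciprocity gives (2841|9767) = (9767|2841). Reduce: 9767 ≡ 1244 (mod 2841). Now have (1244|2841).
Factor out 2: 1244 = 2^2·311. Since 2841 ≡ 1 (mod 8), (2|2841) = +1, and (2|2841)^2 = +1. Now have (311|2841).
2841 ≡ 1 (mod 4), so quadratic reciprocity gives (311|2841) = (2841|311). Reduce: 2841 ≡ 42 (mod 311). Now have (42|311).
Factor out 2: 42 = 2·21. Since 311 ≡ 7 (mod 8), (2|311) = +1. Now have (21|311).
21 ≡ 1 (mod 4), so quadratic reciprocity gives (21|311) = (311|21). Reduce: 311 ≡ 17 (mod 21). Now have (17|21).
17 ≡ 1 (mod 4), so quadratic reciprocity gives (17|21) = (21|17). Reduce: 21 ≡ 4 (mod 17). Now have (4|17).
Factor out 2: 4 = 2^2. Since 17 ≡ 1 (mod 8), (2|17) = +1, and (2|17)^2 = +1. Now have (1|17).
(1|17) = 1. Collecting the sign factors: 1.
The Legendre symbol is 1, so x^2 ≡ -13852 (mod 9767) has solution.

yes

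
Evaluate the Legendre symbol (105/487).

(105/487)
  = (487/105)    [QR: 105 ≡ 1 mod 4, sign kept]
  = (67/105)    [487 ≡ 67 mod 105]
  = (105/67)    [QR: 105 ≡ 1 mod 4, sign kept]
  = (38/67)    [105 ≡ 38 mod 67]
  = -(19/67)    [67 ≡ 3 mod 8 ⇒ (2/67) = -1]
  = (67/19)    [QR: both ≡ 3 mod 4, sign flips]
  = (10/19)    [67 ≡ 10 mod 19]
  = -(5/19)    [19 ≡ 3 mod 8 ⇒ (2/19) = -1]
  = -(19/5)    [QR: 5 ≡ 1 mod 4, sign kept]
  = -(4/5)    [19 ≡ 4 mod 5]
  = -(1/5)    [5 ≡ 5 mod 8 ⇒ (2/5)^2 = +1]
  = -1    [(1/5) = 1]

-1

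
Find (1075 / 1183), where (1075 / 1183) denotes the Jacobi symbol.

1

Both 1075 ≡ 3 and 1183 ≡ 3 (mod 4), so reciprocity gives (1075 / 1183) = -(1183 / 1075). Reduce: 1183 ≡ 108 (mod 1075). Now have -(108 / 1075).
Factor out 2: 108 = 2^2·27. Since 1075 ≡ 3 (mod 8), (2 / 1075) = -1, and (2 / 1075)^2 = +1. Now have -(27 / 1075).
Both 27 ≡ 3 and 1075 ≡ 3 (mod 4), so reciprocity gives (27 / 1075) = -(1075 / 27). Reduce: 1075 ≡ 22 (mod 27). Now have (22 / 27).
Factor out 2: 22 = 2·11. Since 27 ≡ 3 (mod 8), (2 / 27) = -1. Now have -(11 / 27).
Both 11 ≡ 3 and 27 ≡ 3 (mod 4), so reciprocity gives (11 / 27) = -(27 / 11). Reduce: 27 ≡ 5 (mod 11). Now have (5 / 11).
5 ≡ 1 (mod 4), so quadratic reciprocity gives (5 / 11) = (11 / 5). Reduce: 11 ≡ 1 (mod 5). Now have (1 / 5).
(1 / 5) = 1. Collecting the sign factors: 1.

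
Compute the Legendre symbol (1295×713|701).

1

By multiplicativity, (1295·713|701) = (1295|701)·(713|701).
First factor (1295|701):
Reduce the numerator: 1295 ≡ 594 (mod 701), so (1295|701) = (594|701).
Factor out 2: 594 = 2·297. Since 701 ≡ 5 (mod 8), (2|701) = -1. Now have -(297|701).
297 ≡ 1 (mod 4), so quadratic reciprocity gives (297|701) = (701|297). Reduce: 701 ≡ 107 (mod 297). Now have -(107|297).
297 ≡ 1 (mod 4), so quadratic reciprocity gives (107|297) = (297|107). Reduce: 297 ≡ 83 (mod 107). Now have -(83|107).
Both 83 ≡ 3 and 107 ≡ 3 (mod 4), so reciprocity gives (83|107) = -(107|83). Reduce: 107 ≡ 24 (mod 83). Now have (24|83).
Factor out 2: 24 = 2^3·3. Since 83 ≡ 3 (mod 8), (2|83) = -1, and (2|83)^3 = -1. Now have -(3|83).
Both 3 ≡ 3 and 83 ≡ 3 (mod 4), so reciprocity gives (3|83) = -(83|3). Reduce: 83 ≡ 2 (mod 3). Now have (2|3).
Factor out 2: 2 = 2. Since 3 ≡ 3 (mod 8), (2|3) = -1. Now have -(1|3).
(1|3) = 1. Collecting the sign factors: -1.
Second factor (713|701):
Reduce the numerator: 713 ≡ 12 (mod 701), so (713|701) = (12|701).
Factor out 2: 12 = 2^2·3. Since 701 ≡ 5 (mod 8), (2|701) = -1, and (2|701)^2 = +1. Now have (3|701).
701 ≡ 1 (mod 4), so quadratic reciprocity gives (3|701) = (701|3). Reduce: 701 ≡ 2 (mod 3). Now have (2|3).
Factor out 2: 2 = 2. Since 3 ≡ 3 (mod 8), (2|3) = -1. Now have -(1|3).
(1|3) = 1. Collecting the sign factors: -1.
Product: (-1)·(-1) = 1.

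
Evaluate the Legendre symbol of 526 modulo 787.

(526/787)
  = -(263/787)    [787 ≡ 3 mod 8 ⇒ (2/787) = -1]
  = (787/263)    [QR: both ≡ 3 mod 4, sign flips]
  = (261/263)    [787 ≡ 261 mod 263]
  = (263/261)    [QR: 261 ≡ 1 mod 4, sign kept]
  = (2/261)    [263 ≡ 2 mod 261]
  = -(1/261)    [261 ≡ 5 mod 8 ⇒ (2/261) = -1]
  = -1    [(1/261) = 1]

-1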